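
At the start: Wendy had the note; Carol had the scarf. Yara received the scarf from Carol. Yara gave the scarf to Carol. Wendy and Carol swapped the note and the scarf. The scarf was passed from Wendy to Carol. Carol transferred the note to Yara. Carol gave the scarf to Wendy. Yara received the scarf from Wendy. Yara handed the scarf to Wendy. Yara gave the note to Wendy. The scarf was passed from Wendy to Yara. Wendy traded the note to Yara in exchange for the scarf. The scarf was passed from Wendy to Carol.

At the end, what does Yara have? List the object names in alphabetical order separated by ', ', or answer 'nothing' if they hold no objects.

Tracking all object holders:
Start: note:Wendy, scarf:Carol
Event 1 (give scarf: Carol -> Yara). State: note:Wendy, scarf:Yara
Event 2 (give scarf: Yara -> Carol). State: note:Wendy, scarf:Carol
Event 3 (swap note<->scarf: now note:Carol, scarf:Wendy). State: note:Carol, scarf:Wendy
Event 4 (give scarf: Wendy -> Carol). State: note:Carol, scarf:Carol
Event 5 (give note: Carol -> Yara). State: note:Yara, scarf:Carol
Event 6 (give scarf: Carol -> Wendy). State: note:Yara, scarf:Wendy
Event 7 (give scarf: Wendy -> Yara). State: note:Yara, scarf:Yara
Event 8 (give scarf: Yara -> Wendy). State: note:Yara, scarf:Wendy
Event 9 (give note: Yara -> Wendy). State: note:Wendy, scarf:Wendy
Event 10 (give scarf: Wendy -> Yara). State: note:Wendy, scarf:Yara
Event 11 (swap note<->scarf: now note:Yara, scarf:Wendy). State: note:Yara, scarf:Wendy
Event 12 (give scarf: Wendy -> Carol). State: note:Yara, scarf:Carol

Final state: note:Yara, scarf:Carol
Yara holds: note.

Answer: note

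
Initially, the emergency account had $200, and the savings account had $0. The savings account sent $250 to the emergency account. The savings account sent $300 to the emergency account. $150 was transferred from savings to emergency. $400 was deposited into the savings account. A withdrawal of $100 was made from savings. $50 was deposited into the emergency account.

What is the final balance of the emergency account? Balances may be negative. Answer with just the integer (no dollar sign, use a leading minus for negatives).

Tracking account balances step by step:
Start: emergency=200, savings=0
Event 1 (transfer 250 savings -> emergency): savings: 0 - 250 = -250, emergency: 200 + 250 = 450. Balances: emergency=450, savings=-250
Event 2 (transfer 300 savings -> emergency): savings: -250 - 300 = -550, emergency: 450 + 300 = 750. Balances: emergency=750, savings=-550
Event 3 (transfer 150 savings -> emergency): savings: -550 - 150 = -700, emergency: 750 + 150 = 900. Balances: emergency=900, savings=-700
Event 4 (deposit 400 to savings): savings: -700 + 400 = -300. Balances: emergency=900, savings=-300
Event 5 (withdraw 100 from savings): savings: -300 - 100 = -400. Balances: emergency=900, savings=-400
Event 6 (deposit 50 to emergency): emergency: 900 + 50 = 950. Balances: emergency=950, savings=-400

Final balance of emergency: 950

Answer: 950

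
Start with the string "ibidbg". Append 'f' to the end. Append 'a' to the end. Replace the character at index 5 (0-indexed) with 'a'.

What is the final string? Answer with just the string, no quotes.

Answer: ibidbafa

Derivation:
Applying each edit step by step:
Start: "ibidbg"
Op 1 (append 'f'): "ibidbg" -> "ibidbgf"
Op 2 (append 'a'): "ibidbgf" -> "ibidbgfa"
Op 3 (replace idx 5: 'g' -> 'a'): "ibidbgfa" -> "ibidbafa"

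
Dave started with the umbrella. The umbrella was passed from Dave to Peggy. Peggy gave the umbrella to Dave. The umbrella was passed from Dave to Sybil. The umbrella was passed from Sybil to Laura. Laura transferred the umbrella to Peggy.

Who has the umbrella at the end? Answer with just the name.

Tracking the umbrella through each event:
Start: Dave has the umbrella.
After event 1: Peggy has the umbrella.
After event 2: Dave has the umbrella.
After event 3: Sybil has the umbrella.
After event 4: Laura has the umbrella.
After event 5: Peggy has the umbrella.

Answer: Peggy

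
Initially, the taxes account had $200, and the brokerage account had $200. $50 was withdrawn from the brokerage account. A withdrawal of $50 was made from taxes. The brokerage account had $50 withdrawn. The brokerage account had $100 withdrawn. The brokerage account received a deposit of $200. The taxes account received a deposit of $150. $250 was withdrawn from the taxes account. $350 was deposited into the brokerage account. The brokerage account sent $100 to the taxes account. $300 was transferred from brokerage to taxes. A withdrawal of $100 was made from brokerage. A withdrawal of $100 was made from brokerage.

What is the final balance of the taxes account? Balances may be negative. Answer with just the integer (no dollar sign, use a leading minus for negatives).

Tracking account balances step by step:
Start: taxes=200, brokerage=200
Event 1 (withdraw 50 from brokerage): brokerage: 200 - 50 = 150. Balances: taxes=200, brokerage=150
Event 2 (withdraw 50 from taxes): taxes: 200 - 50 = 150. Balances: taxes=150, brokerage=150
Event 3 (withdraw 50 from brokerage): brokerage: 150 - 50 = 100. Balances: taxes=150, brokerage=100
Event 4 (withdraw 100 from brokerage): brokerage: 100 - 100 = 0. Balances: taxes=150, brokerage=0
Event 5 (deposit 200 to brokerage): brokerage: 0 + 200 = 200. Balances: taxes=150, brokerage=200
Event 6 (deposit 150 to taxes): taxes: 150 + 150 = 300. Balances: taxes=300, brokerage=200
Event 7 (withdraw 250 from taxes): taxes: 300 - 250 = 50. Balances: taxes=50, brokerage=200
Event 8 (deposit 350 to brokerage): brokerage: 200 + 350 = 550. Balances: taxes=50, brokerage=550
Event 9 (transfer 100 brokerage -> taxes): brokerage: 550 - 100 = 450, taxes: 50 + 100 = 150. Balances: taxes=150, brokerage=450
Event 10 (transfer 300 brokerage -> taxes): brokerage: 450 - 300 = 150, taxes: 150 + 300 = 450. Balances: taxes=450, brokerage=150
Event 11 (withdraw 100 from brokerage): brokerage: 150 - 100 = 50. Balances: taxes=450, brokerage=50
Event 12 (withdraw 100 from brokerage): brokerage: 50 - 100 = -50. Balances: taxes=450, brokerage=-50

Final balance of taxes: 450

Answer: 450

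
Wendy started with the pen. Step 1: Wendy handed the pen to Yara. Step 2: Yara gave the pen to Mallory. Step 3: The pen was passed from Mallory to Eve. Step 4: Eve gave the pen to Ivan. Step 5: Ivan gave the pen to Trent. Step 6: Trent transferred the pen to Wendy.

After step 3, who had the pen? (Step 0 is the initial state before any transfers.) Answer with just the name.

Answer: Eve

Derivation:
Tracking the pen holder through step 3:
After step 0 (start): Wendy
After step 1: Yara
After step 2: Mallory
After step 3: Eve

At step 3, the holder is Eve.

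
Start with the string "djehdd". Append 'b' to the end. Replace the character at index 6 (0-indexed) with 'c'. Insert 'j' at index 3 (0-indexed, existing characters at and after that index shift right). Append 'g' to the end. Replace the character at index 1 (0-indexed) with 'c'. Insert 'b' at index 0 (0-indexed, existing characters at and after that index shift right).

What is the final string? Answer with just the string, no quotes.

Answer: bdcejhddcg

Derivation:
Applying each edit step by step:
Start: "djehdd"
Op 1 (append 'b'): "djehdd" -> "djehddb"
Op 2 (replace idx 6: 'b' -> 'c'): "djehddb" -> "djehddc"
Op 3 (insert 'j' at idx 3): "djehddc" -> "djejhddc"
Op 4 (append 'g'): "djejhddc" -> "djejhddcg"
Op 5 (replace idx 1: 'j' -> 'c'): "djejhddcg" -> "dcejhddcg"
Op 6 (insert 'b' at idx 0): "dcejhddcg" -> "bdcejhddcg"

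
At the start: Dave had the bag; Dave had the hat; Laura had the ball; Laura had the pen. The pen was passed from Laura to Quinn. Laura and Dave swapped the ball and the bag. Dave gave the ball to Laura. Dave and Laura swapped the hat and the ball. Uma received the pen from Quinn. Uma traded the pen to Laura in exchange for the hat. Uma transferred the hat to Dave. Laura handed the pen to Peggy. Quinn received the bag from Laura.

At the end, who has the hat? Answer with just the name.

Answer: Dave

Derivation:
Tracking all object holders:
Start: bag:Dave, hat:Dave, ball:Laura, pen:Laura
Event 1 (give pen: Laura -> Quinn). State: bag:Dave, hat:Dave, ball:Laura, pen:Quinn
Event 2 (swap ball<->bag: now ball:Dave, bag:Laura). State: bag:Laura, hat:Dave, ball:Dave, pen:Quinn
Event 3 (give ball: Dave -> Laura). State: bag:Laura, hat:Dave, ball:Laura, pen:Quinn
Event 4 (swap hat<->ball: now hat:Laura, ball:Dave). State: bag:Laura, hat:Laura, ball:Dave, pen:Quinn
Event 5 (give pen: Quinn -> Uma). State: bag:Laura, hat:Laura, ball:Dave, pen:Uma
Event 6 (swap pen<->hat: now pen:Laura, hat:Uma). State: bag:Laura, hat:Uma, ball:Dave, pen:Laura
Event 7 (give hat: Uma -> Dave). State: bag:Laura, hat:Dave, ball:Dave, pen:Laura
Event 8 (give pen: Laura -> Peggy). State: bag:Laura, hat:Dave, ball:Dave, pen:Peggy
Event 9 (give bag: Laura -> Quinn). State: bag:Quinn, hat:Dave, ball:Dave, pen:Peggy

Final state: bag:Quinn, hat:Dave, ball:Dave, pen:Peggy
The hat is held by Dave.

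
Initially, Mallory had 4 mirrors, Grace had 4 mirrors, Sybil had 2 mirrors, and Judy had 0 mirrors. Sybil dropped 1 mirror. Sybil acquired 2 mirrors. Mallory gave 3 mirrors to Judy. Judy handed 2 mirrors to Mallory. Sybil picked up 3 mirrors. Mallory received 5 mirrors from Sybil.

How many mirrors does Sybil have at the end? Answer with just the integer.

Tracking counts step by step:
Start: Mallory=4, Grace=4, Sybil=2, Judy=0
Event 1 (Sybil -1): Sybil: 2 -> 1. State: Mallory=4, Grace=4, Sybil=1, Judy=0
Event 2 (Sybil +2): Sybil: 1 -> 3. State: Mallory=4, Grace=4, Sybil=3, Judy=0
Event 3 (Mallory -> Judy, 3): Mallory: 4 -> 1, Judy: 0 -> 3. State: Mallory=1, Grace=4, Sybil=3, Judy=3
Event 4 (Judy -> Mallory, 2): Judy: 3 -> 1, Mallory: 1 -> 3. State: Mallory=3, Grace=4, Sybil=3, Judy=1
Event 5 (Sybil +3): Sybil: 3 -> 6. State: Mallory=3, Grace=4, Sybil=6, Judy=1
Event 6 (Sybil -> Mallory, 5): Sybil: 6 -> 1, Mallory: 3 -> 8. State: Mallory=8, Grace=4, Sybil=1, Judy=1

Sybil's final count: 1

Answer: 1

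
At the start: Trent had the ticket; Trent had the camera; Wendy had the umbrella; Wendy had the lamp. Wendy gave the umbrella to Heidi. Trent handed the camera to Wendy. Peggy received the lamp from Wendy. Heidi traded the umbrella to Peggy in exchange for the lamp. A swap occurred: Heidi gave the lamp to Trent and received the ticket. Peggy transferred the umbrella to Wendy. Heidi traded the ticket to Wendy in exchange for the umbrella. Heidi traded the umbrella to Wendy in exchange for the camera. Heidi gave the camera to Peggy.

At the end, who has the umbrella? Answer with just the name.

Answer: Wendy

Derivation:
Tracking all object holders:
Start: ticket:Trent, camera:Trent, umbrella:Wendy, lamp:Wendy
Event 1 (give umbrella: Wendy -> Heidi). State: ticket:Trent, camera:Trent, umbrella:Heidi, lamp:Wendy
Event 2 (give camera: Trent -> Wendy). State: ticket:Trent, camera:Wendy, umbrella:Heidi, lamp:Wendy
Event 3 (give lamp: Wendy -> Peggy). State: ticket:Trent, camera:Wendy, umbrella:Heidi, lamp:Peggy
Event 4 (swap umbrella<->lamp: now umbrella:Peggy, lamp:Heidi). State: ticket:Trent, camera:Wendy, umbrella:Peggy, lamp:Heidi
Event 5 (swap lamp<->ticket: now lamp:Trent, ticket:Heidi). State: ticket:Heidi, camera:Wendy, umbrella:Peggy, lamp:Trent
Event 6 (give umbrella: Peggy -> Wendy). State: ticket:Heidi, camera:Wendy, umbrella:Wendy, lamp:Trent
Event 7 (swap ticket<->umbrella: now ticket:Wendy, umbrella:Heidi). State: ticket:Wendy, camera:Wendy, umbrella:Heidi, lamp:Trent
Event 8 (swap umbrella<->camera: now umbrella:Wendy, camera:Heidi). State: ticket:Wendy, camera:Heidi, umbrella:Wendy, lamp:Trent
Event 9 (give camera: Heidi -> Peggy). State: ticket:Wendy, camera:Peggy, umbrella:Wendy, lamp:Trent

Final state: ticket:Wendy, camera:Peggy, umbrella:Wendy, lamp:Trent
The umbrella is held by Wendy.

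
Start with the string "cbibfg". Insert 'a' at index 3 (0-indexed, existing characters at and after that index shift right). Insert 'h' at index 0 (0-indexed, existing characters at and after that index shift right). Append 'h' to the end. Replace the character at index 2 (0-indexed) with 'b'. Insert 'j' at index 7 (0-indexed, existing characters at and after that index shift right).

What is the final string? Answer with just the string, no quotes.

Answer: hcbiabfjgh

Derivation:
Applying each edit step by step:
Start: "cbibfg"
Op 1 (insert 'a' at idx 3): "cbibfg" -> "cbiabfg"
Op 2 (insert 'h' at idx 0): "cbiabfg" -> "hcbiabfg"
Op 3 (append 'h'): "hcbiabfg" -> "hcbiabfgh"
Op 4 (replace idx 2: 'b' -> 'b'): "hcbiabfgh" -> "hcbiabfgh"
Op 5 (insert 'j' at idx 7): "hcbiabfgh" -> "hcbiabfjgh"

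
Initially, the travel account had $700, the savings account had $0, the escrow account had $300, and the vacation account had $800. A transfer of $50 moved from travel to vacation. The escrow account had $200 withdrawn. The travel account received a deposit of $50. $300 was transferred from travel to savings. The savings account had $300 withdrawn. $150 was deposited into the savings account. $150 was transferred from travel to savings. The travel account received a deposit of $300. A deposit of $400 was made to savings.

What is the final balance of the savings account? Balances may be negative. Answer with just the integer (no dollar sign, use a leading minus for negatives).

Answer: 700

Derivation:
Tracking account balances step by step:
Start: travel=700, savings=0, escrow=300, vacation=800
Event 1 (transfer 50 travel -> vacation): travel: 700 - 50 = 650, vacation: 800 + 50 = 850. Balances: travel=650, savings=0, escrow=300, vacation=850
Event 2 (withdraw 200 from escrow): escrow: 300 - 200 = 100. Balances: travel=650, savings=0, escrow=100, vacation=850
Event 3 (deposit 50 to travel): travel: 650 + 50 = 700. Balances: travel=700, savings=0, escrow=100, vacation=850
Event 4 (transfer 300 travel -> savings): travel: 700 - 300 = 400, savings: 0 + 300 = 300. Balances: travel=400, savings=300, escrow=100, vacation=850
Event 5 (withdraw 300 from savings): savings: 300 - 300 = 0. Balances: travel=400, savings=0, escrow=100, vacation=850
Event 6 (deposit 150 to savings): savings: 0 + 150 = 150. Balances: travel=400, savings=150, escrow=100, vacation=850
Event 7 (transfer 150 travel -> savings): travel: 400 - 150 = 250, savings: 150 + 150 = 300. Balances: travel=250, savings=300, escrow=100, vacation=850
Event 8 (deposit 300 to travel): travel: 250 + 300 = 550. Balances: travel=550, savings=300, escrow=100, vacation=850
Event 9 (deposit 400 to savings): savings: 300 + 400 = 700. Balances: travel=550, savings=700, escrow=100, vacation=850

Final balance of savings: 700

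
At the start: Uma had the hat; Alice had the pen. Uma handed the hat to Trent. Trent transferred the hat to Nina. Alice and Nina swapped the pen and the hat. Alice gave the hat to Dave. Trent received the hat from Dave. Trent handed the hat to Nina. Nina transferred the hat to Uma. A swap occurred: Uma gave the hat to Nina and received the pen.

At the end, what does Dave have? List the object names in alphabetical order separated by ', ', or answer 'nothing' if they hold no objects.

Answer: nothing

Derivation:
Tracking all object holders:
Start: hat:Uma, pen:Alice
Event 1 (give hat: Uma -> Trent). State: hat:Trent, pen:Alice
Event 2 (give hat: Trent -> Nina). State: hat:Nina, pen:Alice
Event 3 (swap pen<->hat: now pen:Nina, hat:Alice). State: hat:Alice, pen:Nina
Event 4 (give hat: Alice -> Dave). State: hat:Dave, pen:Nina
Event 5 (give hat: Dave -> Trent). State: hat:Trent, pen:Nina
Event 6 (give hat: Trent -> Nina). State: hat:Nina, pen:Nina
Event 7 (give hat: Nina -> Uma). State: hat:Uma, pen:Nina
Event 8 (swap hat<->pen: now hat:Nina, pen:Uma). State: hat:Nina, pen:Uma

Final state: hat:Nina, pen:Uma
Dave holds: (nothing).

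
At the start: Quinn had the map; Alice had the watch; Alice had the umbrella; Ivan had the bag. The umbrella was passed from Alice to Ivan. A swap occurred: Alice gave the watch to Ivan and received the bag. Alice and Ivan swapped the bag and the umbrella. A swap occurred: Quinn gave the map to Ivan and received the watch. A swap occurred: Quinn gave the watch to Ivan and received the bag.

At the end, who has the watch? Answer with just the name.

Answer: Ivan

Derivation:
Tracking all object holders:
Start: map:Quinn, watch:Alice, umbrella:Alice, bag:Ivan
Event 1 (give umbrella: Alice -> Ivan). State: map:Quinn, watch:Alice, umbrella:Ivan, bag:Ivan
Event 2 (swap watch<->bag: now watch:Ivan, bag:Alice). State: map:Quinn, watch:Ivan, umbrella:Ivan, bag:Alice
Event 3 (swap bag<->umbrella: now bag:Ivan, umbrella:Alice). State: map:Quinn, watch:Ivan, umbrella:Alice, bag:Ivan
Event 4 (swap map<->watch: now map:Ivan, watch:Quinn). State: map:Ivan, watch:Quinn, umbrella:Alice, bag:Ivan
Event 5 (swap watch<->bag: now watch:Ivan, bag:Quinn). State: map:Ivan, watch:Ivan, umbrella:Alice, bag:Quinn

Final state: map:Ivan, watch:Ivan, umbrella:Alice, bag:Quinn
The watch is held by Ivan.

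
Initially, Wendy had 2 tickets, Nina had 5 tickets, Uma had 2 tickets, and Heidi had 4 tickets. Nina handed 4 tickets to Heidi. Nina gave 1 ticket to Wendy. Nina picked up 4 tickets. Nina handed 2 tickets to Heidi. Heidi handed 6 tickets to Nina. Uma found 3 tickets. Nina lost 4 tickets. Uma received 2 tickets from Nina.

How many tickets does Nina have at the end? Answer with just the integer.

Tracking counts step by step:
Start: Wendy=2, Nina=5, Uma=2, Heidi=4
Event 1 (Nina -> Heidi, 4): Nina: 5 -> 1, Heidi: 4 -> 8. State: Wendy=2, Nina=1, Uma=2, Heidi=8
Event 2 (Nina -> Wendy, 1): Nina: 1 -> 0, Wendy: 2 -> 3. State: Wendy=3, Nina=0, Uma=2, Heidi=8
Event 3 (Nina +4): Nina: 0 -> 4. State: Wendy=3, Nina=4, Uma=2, Heidi=8
Event 4 (Nina -> Heidi, 2): Nina: 4 -> 2, Heidi: 8 -> 10. State: Wendy=3, Nina=2, Uma=2, Heidi=10
Event 5 (Heidi -> Nina, 6): Heidi: 10 -> 4, Nina: 2 -> 8. State: Wendy=3, Nina=8, Uma=2, Heidi=4
Event 6 (Uma +3): Uma: 2 -> 5. State: Wendy=3, Nina=8, Uma=5, Heidi=4
Event 7 (Nina -4): Nina: 8 -> 4. State: Wendy=3, Nina=4, Uma=5, Heidi=4
Event 8 (Nina -> Uma, 2): Nina: 4 -> 2, Uma: 5 -> 7. State: Wendy=3, Nina=2, Uma=7, Heidi=4

Nina's final count: 2

Answer: 2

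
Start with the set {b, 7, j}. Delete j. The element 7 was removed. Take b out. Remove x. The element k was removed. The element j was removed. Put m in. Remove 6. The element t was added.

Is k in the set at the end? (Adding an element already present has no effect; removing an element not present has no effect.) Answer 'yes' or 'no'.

Answer: no

Derivation:
Tracking the set through each operation:
Start: {7, b, j}
Event 1 (remove j): removed. Set: {7, b}
Event 2 (remove 7): removed. Set: {b}
Event 3 (remove b): removed. Set: {}
Event 4 (remove x): not present, no change. Set: {}
Event 5 (remove k): not present, no change. Set: {}
Event 6 (remove j): not present, no change. Set: {}
Event 7 (add m): added. Set: {m}
Event 8 (remove 6): not present, no change. Set: {m}
Event 9 (add t): added. Set: {m, t}

Final set: {m, t} (size 2)
k is NOT in the final set.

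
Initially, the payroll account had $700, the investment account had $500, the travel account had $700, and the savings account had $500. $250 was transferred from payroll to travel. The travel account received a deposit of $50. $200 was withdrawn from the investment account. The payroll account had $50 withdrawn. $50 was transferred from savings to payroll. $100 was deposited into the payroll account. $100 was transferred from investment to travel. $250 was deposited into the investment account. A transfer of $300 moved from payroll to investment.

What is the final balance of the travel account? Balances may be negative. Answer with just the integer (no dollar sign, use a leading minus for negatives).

Answer: 1100

Derivation:
Tracking account balances step by step:
Start: payroll=700, investment=500, travel=700, savings=500
Event 1 (transfer 250 payroll -> travel): payroll: 700 - 250 = 450, travel: 700 + 250 = 950. Balances: payroll=450, investment=500, travel=950, savings=500
Event 2 (deposit 50 to travel): travel: 950 + 50 = 1000. Balances: payroll=450, investment=500, travel=1000, savings=500
Event 3 (withdraw 200 from investment): investment: 500 - 200 = 300. Balances: payroll=450, investment=300, travel=1000, savings=500
Event 4 (withdraw 50 from payroll): payroll: 450 - 50 = 400. Balances: payroll=400, investment=300, travel=1000, savings=500
Event 5 (transfer 50 savings -> payroll): savings: 500 - 50 = 450, payroll: 400 + 50 = 450. Balances: payroll=450, investment=300, travel=1000, savings=450
Event 6 (deposit 100 to payroll): payroll: 450 + 100 = 550. Balances: payroll=550, investment=300, travel=1000, savings=450
Event 7 (transfer 100 investment -> travel): investment: 300 - 100 = 200, travel: 1000 + 100 = 1100. Balances: payroll=550, investment=200, travel=1100, savings=450
Event 8 (deposit 250 to investment): investment: 200 + 250 = 450. Balances: payroll=550, investment=450, travel=1100, savings=450
Event 9 (transfer 300 payroll -> investment): payroll: 550 - 300 = 250, investment: 450 + 300 = 750. Balances: payroll=250, investment=750, travel=1100, savings=450

Final balance of travel: 1100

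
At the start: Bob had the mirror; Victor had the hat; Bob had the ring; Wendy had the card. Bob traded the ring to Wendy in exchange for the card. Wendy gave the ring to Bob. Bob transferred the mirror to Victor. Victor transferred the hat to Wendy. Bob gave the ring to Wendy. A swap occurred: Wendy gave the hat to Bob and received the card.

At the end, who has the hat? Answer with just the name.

Tracking all object holders:
Start: mirror:Bob, hat:Victor, ring:Bob, card:Wendy
Event 1 (swap ring<->card: now ring:Wendy, card:Bob). State: mirror:Bob, hat:Victor, ring:Wendy, card:Bob
Event 2 (give ring: Wendy -> Bob). State: mirror:Bob, hat:Victor, ring:Bob, card:Bob
Event 3 (give mirror: Bob -> Victor). State: mirror:Victor, hat:Victor, ring:Bob, card:Bob
Event 4 (give hat: Victor -> Wendy). State: mirror:Victor, hat:Wendy, ring:Bob, card:Bob
Event 5 (give ring: Bob -> Wendy). State: mirror:Victor, hat:Wendy, ring:Wendy, card:Bob
Event 6 (swap hat<->card: now hat:Bob, card:Wendy). State: mirror:Victor, hat:Bob, ring:Wendy, card:Wendy

Final state: mirror:Victor, hat:Bob, ring:Wendy, card:Wendy
The hat is held by Bob.

Answer: Bob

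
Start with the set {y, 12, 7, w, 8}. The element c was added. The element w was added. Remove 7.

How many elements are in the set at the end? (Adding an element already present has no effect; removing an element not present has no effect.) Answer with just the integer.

Answer: 5

Derivation:
Tracking the set through each operation:
Start: {12, 7, 8, w, y}
Event 1 (add c): added. Set: {12, 7, 8, c, w, y}
Event 2 (add w): already present, no change. Set: {12, 7, 8, c, w, y}
Event 3 (remove 7): removed. Set: {12, 8, c, w, y}

Final set: {12, 8, c, w, y} (size 5)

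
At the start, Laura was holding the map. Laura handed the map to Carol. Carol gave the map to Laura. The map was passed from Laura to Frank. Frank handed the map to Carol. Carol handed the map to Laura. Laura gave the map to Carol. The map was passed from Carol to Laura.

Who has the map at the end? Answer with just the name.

Tracking the map through each event:
Start: Laura has the map.
After event 1: Carol has the map.
After event 2: Laura has the map.
After event 3: Frank has the map.
After event 4: Carol has the map.
After event 5: Laura has the map.
After event 6: Carol has the map.
After event 7: Laura has the map.

Answer: Laura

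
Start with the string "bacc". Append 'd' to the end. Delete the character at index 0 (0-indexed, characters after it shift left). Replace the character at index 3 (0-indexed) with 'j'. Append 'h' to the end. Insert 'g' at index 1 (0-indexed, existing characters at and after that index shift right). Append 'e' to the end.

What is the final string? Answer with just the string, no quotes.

Applying each edit step by step:
Start: "bacc"
Op 1 (append 'd'): "bacc" -> "baccd"
Op 2 (delete idx 0 = 'b'): "baccd" -> "accd"
Op 3 (replace idx 3: 'd' -> 'j'): "accd" -> "accj"
Op 4 (append 'h'): "accj" -> "accjh"
Op 5 (insert 'g' at idx 1): "accjh" -> "agccjh"
Op 6 (append 'e'): "agccjh" -> "agccjhe"

Answer: agccjhe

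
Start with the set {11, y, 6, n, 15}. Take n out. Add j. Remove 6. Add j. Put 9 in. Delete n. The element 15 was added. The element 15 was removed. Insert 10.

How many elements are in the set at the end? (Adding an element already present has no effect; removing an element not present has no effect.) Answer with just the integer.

Tracking the set through each operation:
Start: {11, 15, 6, n, y}
Event 1 (remove n): removed. Set: {11, 15, 6, y}
Event 2 (add j): added. Set: {11, 15, 6, j, y}
Event 3 (remove 6): removed. Set: {11, 15, j, y}
Event 4 (add j): already present, no change. Set: {11, 15, j, y}
Event 5 (add 9): added. Set: {11, 15, 9, j, y}
Event 6 (remove n): not present, no change. Set: {11, 15, 9, j, y}
Event 7 (add 15): already present, no change. Set: {11, 15, 9, j, y}
Event 8 (remove 15): removed. Set: {11, 9, j, y}
Event 9 (add 10): added. Set: {10, 11, 9, j, y}

Final set: {10, 11, 9, j, y} (size 5)

Answer: 5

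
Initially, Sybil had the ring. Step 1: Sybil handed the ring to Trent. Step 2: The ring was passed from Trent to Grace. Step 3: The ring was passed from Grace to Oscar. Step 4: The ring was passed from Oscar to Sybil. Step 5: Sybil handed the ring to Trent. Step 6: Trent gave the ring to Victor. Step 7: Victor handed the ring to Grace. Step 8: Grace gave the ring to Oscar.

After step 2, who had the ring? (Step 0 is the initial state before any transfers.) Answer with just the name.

Tracking the ring holder through step 2:
After step 0 (start): Sybil
After step 1: Trent
After step 2: Grace

At step 2, the holder is Grace.

Answer: Grace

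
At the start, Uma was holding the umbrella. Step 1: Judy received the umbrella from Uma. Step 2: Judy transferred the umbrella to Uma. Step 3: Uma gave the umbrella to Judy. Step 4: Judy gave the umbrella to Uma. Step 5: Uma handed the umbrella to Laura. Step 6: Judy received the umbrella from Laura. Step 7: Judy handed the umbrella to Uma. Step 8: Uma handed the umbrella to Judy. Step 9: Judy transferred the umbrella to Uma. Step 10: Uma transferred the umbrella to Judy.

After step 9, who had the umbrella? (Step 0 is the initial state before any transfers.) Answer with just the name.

Tracking the umbrella holder through step 9:
After step 0 (start): Uma
After step 1: Judy
After step 2: Uma
After step 3: Judy
After step 4: Uma
After step 5: Laura
After step 6: Judy
After step 7: Uma
After step 8: Judy
After step 9: Uma

At step 9, the holder is Uma.

Answer: Uma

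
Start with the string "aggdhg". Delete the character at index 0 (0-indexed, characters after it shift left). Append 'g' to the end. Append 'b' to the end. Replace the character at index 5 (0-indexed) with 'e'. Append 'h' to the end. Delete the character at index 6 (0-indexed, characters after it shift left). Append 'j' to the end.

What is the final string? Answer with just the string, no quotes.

Applying each edit step by step:
Start: "aggdhg"
Op 1 (delete idx 0 = 'a'): "aggdhg" -> "ggdhg"
Op 2 (append 'g'): "ggdhg" -> "ggdhgg"
Op 3 (append 'b'): "ggdhgg" -> "ggdhggb"
Op 4 (replace idx 5: 'g' -> 'e'): "ggdhggb" -> "ggdhgeb"
Op 5 (append 'h'): "ggdhgeb" -> "ggdhgebh"
Op 6 (delete idx 6 = 'b'): "ggdhgebh" -> "ggdhgeh"
Op 7 (append 'j'): "ggdhgeh" -> "ggdhgehj"

Answer: ggdhgehj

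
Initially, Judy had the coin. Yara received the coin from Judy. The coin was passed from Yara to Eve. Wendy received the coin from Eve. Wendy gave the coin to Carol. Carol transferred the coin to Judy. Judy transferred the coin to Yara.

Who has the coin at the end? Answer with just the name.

Answer: Yara

Derivation:
Tracking the coin through each event:
Start: Judy has the coin.
After event 1: Yara has the coin.
After event 2: Eve has the coin.
After event 3: Wendy has the coin.
After event 4: Carol has the coin.
After event 5: Judy has the coin.
After event 6: Yara has the coin.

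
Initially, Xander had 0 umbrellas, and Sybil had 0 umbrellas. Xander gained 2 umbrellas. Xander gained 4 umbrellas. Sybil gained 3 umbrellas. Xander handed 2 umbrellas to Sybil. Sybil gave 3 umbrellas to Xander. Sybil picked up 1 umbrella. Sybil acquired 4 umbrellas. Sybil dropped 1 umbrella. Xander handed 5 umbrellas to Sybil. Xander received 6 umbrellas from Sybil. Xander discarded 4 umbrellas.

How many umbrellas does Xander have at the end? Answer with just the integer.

Answer: 4

Derivation:
Tracking counts step by step:
Start: Xander=0, Sybil=0
Event 1 (Xander +2): Xander: 0 -> 2. State: Xander=2, Sybil=0
Event 2 (Xander +4): Xander: 2 -> 6. State: Xander=6, Sybil=0
Event 3 (Sybil +3): Sybil: 0 -> 3. State: Xander=6, Sybil=3
Event 4 (Xander -> Sybil, 2): Xander: 6 -> 4, Sybil: 3 -> 5. State: Xander=4, Sybil=5
Event 5 (Sybil -> Xander, 3): Sybil: 5 -> 2, Xander: 4 -> 7. State: Xander=7, Sybil=2
Event 6 (Sybil +1): Sybil: 2 -> 3. State: Xander=7, Sybil=3
Event 7 (Sybil +4): Sybil: 3 -> 7. State: Xander=7, Sybil=7
Event 8 (Sybil -1): Sybil: 7 -> 6. State: Xander=7, Sybil=6
Event 9 (Xander -> Sybil, 5): Xander: 7 -> 2, Sybil: 6 -> 11. State: Xander=2, Sybil=11
Event 10 (Sybil -> Xander, 6): Sybil: 11 -> 5, Xander: 2 -> 8. State: Xander=8, Sybil=5
Event 11 (Xander -4): Xander: 8 -> 4. State: Xander=4, Sybil=5

Xander's final count: 4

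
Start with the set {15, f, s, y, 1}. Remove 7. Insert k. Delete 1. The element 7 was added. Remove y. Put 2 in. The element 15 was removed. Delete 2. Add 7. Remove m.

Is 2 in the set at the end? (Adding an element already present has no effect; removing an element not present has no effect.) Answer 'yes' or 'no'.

Answer: no

Derivation:
Tracking the set through each operation:
Start: {1, 15, f, s, y}
Event 1 (remove 7): not present, no change. Set: {1, 15, f, s, y}
Event 2 (add k): added. Set: {1, 15, f, k, s, y}
Event 3 (remove 1): removed. Set: {15, f, k, s, y}
Event 4 (add 7): added. Set: {15, 7, f, k, s, y}
Event 5 (remove y): removed. Set: {15, 7, f, k, s}
Event 6 (add 2): added. Set: {15, 2, 7, f, k, s}
Event 7 (remove 15): removed. Set: {2, 7, f, k, s}
Event 8 (remove 2): removed. Set: {7, f, k, s}
Event 9 (add 7): already present, no change. Set: {7, f, k, s}
Event 10 (remove m): not present, no change. Set: {7, f, k, s}

Final set: {7, f, k, s} (size 4)
2 is NOT in the final set.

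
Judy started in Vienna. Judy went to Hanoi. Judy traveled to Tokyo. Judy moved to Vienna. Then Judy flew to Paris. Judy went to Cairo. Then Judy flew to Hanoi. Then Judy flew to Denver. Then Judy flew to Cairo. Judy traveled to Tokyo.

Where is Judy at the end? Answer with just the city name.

Tracking Judy's location:
Start: Judy is in Vienna.
After move 1: Vienna -> Hanoi. Judy is in Hanoi.
After move 2: Hanoi -> Tokyo. Judy is in Tokyo.
After move 3: Tokyo -> Vienna. Judy is in Vienna.
After move 4: Vienna -> Paris. Judy is in Paris.
After move 5: Paris -> Cairo. Judy is in Cairo.
After move 6: Cairo -> Hanoi. Judy is in Hanoi.
After move 7: Hanoi -> Denver. Judy is in Denver.
After move 8: Denver -> Cairo. Judy is in Cairo.
After move 9: Cairo -> Tokyo. Judy is in Tokyo.

Answer: Tokyo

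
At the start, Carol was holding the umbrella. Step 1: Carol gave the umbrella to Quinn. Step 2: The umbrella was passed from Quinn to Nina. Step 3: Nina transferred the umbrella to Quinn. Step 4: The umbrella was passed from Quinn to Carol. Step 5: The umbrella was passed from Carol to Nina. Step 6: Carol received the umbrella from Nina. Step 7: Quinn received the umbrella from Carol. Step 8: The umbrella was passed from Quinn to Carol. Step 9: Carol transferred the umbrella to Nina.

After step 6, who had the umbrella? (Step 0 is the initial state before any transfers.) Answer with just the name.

Answer: Carol

Derivation:
Tracking the umbrella holder through step 6:
After step 0 (start): Carol
After step 1: Quinn
After step 2: Nina
After step 3: Quinn
After step 4: Carol
After step 5: Nina
After step 6: Carol

At step 6, the holder is Carol.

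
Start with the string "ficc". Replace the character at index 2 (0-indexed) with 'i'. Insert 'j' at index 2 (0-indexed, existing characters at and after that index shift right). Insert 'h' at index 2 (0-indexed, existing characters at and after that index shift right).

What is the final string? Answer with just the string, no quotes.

Answer: fihjic

Derivation:
Applying each edit step by step:
Start: "ficc"
Op 1 (replace idx 2: 'c' -> 'i'): "ficc" -> "fiic"
Op 2 (insert 'j' at idx 2): "fiic" -> "fijic"
Op 3 (insert 'h' at idx 2): "fijic" -> "fihjic"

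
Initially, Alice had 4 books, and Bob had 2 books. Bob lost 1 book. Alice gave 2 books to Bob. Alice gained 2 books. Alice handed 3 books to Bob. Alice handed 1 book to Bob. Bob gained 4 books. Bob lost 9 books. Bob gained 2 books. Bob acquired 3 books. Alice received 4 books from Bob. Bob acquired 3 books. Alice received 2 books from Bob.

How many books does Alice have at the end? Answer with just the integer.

Tracking counts step by step:
Start: Alice=4, Bob=2
Event 1 (Bob -1): Bob: 2 -> 1. State: Alice=4, Bob=1
Event 2 (Alice -> Bob, 2): Alice: 4 -> 2, Bob: 1 -> 3. State: Alice=2, Bob=3
Event 3 (Alice +2): Alice: 2 -> 4. State: Alice=4, Bob=3
Event 4 (Alice -> Bob, 3): Alice: 4 -> 1, Bob: 3 -> 6. State: Alice=1, Bob=6
Event 5 (Alice -> Bob, 1): Alice: 1 -> 0, Bob: 6 -> 7. State: Alice=0, Bob=7
Event 6 (Bob +4): Bob: 7 -> 11. State: Alice=0, Bob=11
Event 7 (Bob -9): Bob: 11 -> 2. State: Alice=0, Bob=2
Event 8 (Bob +2): Bob: 2 -> 4. State: Alice=0, Bob=4
Event 9 (Bob +3): Bob: 4 -> 7. State: Alice=0, Bob=7
Event 10 (Bob -> Alice, 4): Bob: 7 -> 3, Alice: 0 -> 4. State: Alice=4, Bob=3
Event 11 (Bob +3): Bob: 3 -> 6. State: Alice=4, Bob=6
Event 12 (Bob -> Alice, 2): Bob: 6 -> 4, Alice: 4 -> 6. State: Alice=6, Bob=4

Alice's final count: 6

Answer: 6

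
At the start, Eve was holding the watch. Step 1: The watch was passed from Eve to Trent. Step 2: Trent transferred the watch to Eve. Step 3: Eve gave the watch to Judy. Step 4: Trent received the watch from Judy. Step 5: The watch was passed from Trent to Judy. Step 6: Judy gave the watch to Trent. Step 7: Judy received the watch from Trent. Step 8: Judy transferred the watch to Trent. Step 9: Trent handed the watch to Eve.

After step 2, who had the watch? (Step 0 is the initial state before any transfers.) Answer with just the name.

Answer: Eve

Derivation:
Tracking the watch holder through step 2:
After step 0 (start): Eve
After step 1: Trent
After step 2: Eve

At step 2, the holder is Eve.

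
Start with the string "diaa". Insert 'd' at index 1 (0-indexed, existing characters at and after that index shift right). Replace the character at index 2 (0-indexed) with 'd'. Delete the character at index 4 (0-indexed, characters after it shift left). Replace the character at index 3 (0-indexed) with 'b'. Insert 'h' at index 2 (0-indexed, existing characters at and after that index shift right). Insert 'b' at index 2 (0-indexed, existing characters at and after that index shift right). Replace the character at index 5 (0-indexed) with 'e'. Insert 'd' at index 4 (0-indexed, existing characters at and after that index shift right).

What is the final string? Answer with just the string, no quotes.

Answer: ddbhdde

Derivation:
Applying each edit step by step:
Start: "diaa"
Op 1 (insert 'd' at idx 1): "diaa" -> "ddiaa"
Op 2 (replace idx 2: 'i' -> 'd'): "ddiaa" -> "dddaa"
Op 3 (delete idx 4 = 'a'): "dddaa" -> "ddda"
Op 4 (replace idx 3: 'a' -> 'b'): "ddda" -> "dddb"
Op 5 (insert 'h' at idx 2): "dddb" -> "ddhdb"
Op 6 (insert 'b' at idx 2): "ddhdb" -> "ddbhdb"
Op 7 (replace idx 5: 'b' -> 'e'): "ddbhdb" -> "ddbhde"
Op 8 (insert 'd' at idx 4): "ddbhde" -> "ddbhdde"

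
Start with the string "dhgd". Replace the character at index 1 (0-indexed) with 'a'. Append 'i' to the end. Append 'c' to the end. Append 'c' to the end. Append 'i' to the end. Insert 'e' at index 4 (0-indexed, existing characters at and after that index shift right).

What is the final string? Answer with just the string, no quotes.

Answer: dagdeicci

Derivation:
Applying each edit step by step:
Start: "dhgd"
Op 1 (replace idx 1: 'h' -> 'a'): "dhgd" -> "dagd"
Op 2 (append 'i'): "dagd" -> "dagdi"
Op 3 (append 'c'): "dagdi" -> "dagdic"
Op 4 (append 'c'): "dagdic" -> "dagdicc"
Op 5 (append 'i'): "dagdicc" -> "dagdicci"
Op 6 (insert 'e' at idx 4): "dagdicci" -> "dagdeicci"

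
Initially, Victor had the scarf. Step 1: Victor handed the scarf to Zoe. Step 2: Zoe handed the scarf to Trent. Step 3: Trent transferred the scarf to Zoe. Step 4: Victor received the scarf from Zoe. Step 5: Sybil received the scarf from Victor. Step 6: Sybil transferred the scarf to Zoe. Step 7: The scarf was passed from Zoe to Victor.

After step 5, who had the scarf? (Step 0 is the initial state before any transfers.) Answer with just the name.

Answer: Sybil

Derivation:
Tracking the scarf holder through step 5:
After step 0 (start): Victor
After step 1: Zoe
After step 2: Trent
After step 3: Zoe
After step 4: Victor
After step 5: Sybil

At step 5, the holder is Sybil.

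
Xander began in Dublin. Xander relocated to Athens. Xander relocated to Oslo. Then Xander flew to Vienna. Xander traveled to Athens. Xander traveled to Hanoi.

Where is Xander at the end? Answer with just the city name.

Tracking Xander's location:
Start: Xander is in Dublin.
After move 1: Dublin -> Athens. Xander is in Athens.
After move 2: Athens -> Oslo. Xander is in Oslo.
After move 3: Oslo -> Vienna. Xander is in Vienna.
After move 4: Vienna -> Athens. Xander is in Athens.
After move 5: Athens -> Hanoi. Xander is in Hanoi.

Answer: Hanoi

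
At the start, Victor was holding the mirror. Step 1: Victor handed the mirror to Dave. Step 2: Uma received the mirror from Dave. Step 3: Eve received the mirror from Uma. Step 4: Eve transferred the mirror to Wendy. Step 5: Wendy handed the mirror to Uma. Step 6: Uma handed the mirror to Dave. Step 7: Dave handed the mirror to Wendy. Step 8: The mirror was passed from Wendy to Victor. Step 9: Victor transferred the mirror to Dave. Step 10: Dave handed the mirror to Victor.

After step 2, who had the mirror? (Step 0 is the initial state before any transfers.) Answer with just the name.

Answer: Uma

Derivation:
Tracking the mirror holder through step 2:
After step 0 (start): Victor
After step 1: Dave
After step 2: Uma

At step 2, the holder is Uma.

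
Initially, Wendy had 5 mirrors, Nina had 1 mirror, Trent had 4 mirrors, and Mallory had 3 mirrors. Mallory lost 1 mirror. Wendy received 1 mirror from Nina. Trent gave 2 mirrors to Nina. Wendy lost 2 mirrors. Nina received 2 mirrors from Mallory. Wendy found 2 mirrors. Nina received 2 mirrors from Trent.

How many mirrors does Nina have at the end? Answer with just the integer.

Answer: 6

Derivation:
Tracking counts step by step:
Start: Wendy=5, Nina=1, Trent=4, Mallory=3
Event 1 (Mallory -1): Mallory: 3 -> 2. State: Wendy=5, Nina=1, Trent=4, Mallory=2
Event 2 (Nina -> Wendy, 1): Nina: 1 -> 0, Wendy: 5 -> 6. State: Wendy=6, Nina=0, Trent=4, Mallory=2
Event 3 (Trent -> Nina, 2): Trent: 4 -> 2, Nina: 0 -> 2. State: Wendy=6, Nina=2, Trent=2, Mallory=2
Event 4 (Wendy -2): Wendy: 6 -> 4. State: Wendy=4, Nina=2, Trent=2, Mallory=2
Event 5 (Mallory -> Nina, 2): Mallory: 2 -> 0, Nina: 2 -> 4. State: Wendy=4, Nina=4, Trent=2, Mallory=0
Event 6 (Wendy +2): Wendy: 4 -> 6. State: Wendy=6, Nina=4, Trent=2, Mallory=0
Event 7 (Trent -> Nina, 2): Trent: 2 -> 0, Nina: 4 -> 6. State: Wendy=6, Nina=6, Trent=0, Mallory=0

Nina's final count: 6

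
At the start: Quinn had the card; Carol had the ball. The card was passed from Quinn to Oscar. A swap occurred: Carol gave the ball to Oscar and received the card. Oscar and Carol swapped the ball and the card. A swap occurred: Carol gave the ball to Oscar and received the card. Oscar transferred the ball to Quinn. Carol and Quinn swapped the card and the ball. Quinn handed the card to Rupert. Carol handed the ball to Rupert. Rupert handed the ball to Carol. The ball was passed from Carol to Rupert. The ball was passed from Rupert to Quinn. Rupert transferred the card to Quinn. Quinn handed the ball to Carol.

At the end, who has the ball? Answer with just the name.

Answer: Carol

Derivation:
Tracking all object holders:
Start: card:Quinn, ball:Carol
Event 1 (give card: Quinn -> Oscar). State: card:Oscar, ball:Carol
Event 2 (swap ball<->card: now ball:Oscar, card:Carol). State: card:Carol, ball:Oscar
Event 3 (swap ball<->card: now ball:Carol, card:Oscar). State: card:Oscar, ball:Carol
Event 4 (swap ball<->card: now ball:Oscar, card:Carol). State: card:Carol, ball:Oscar
Event 5 (give ball: Oscar -> Quinn). State: card:Carol, ball:Quinn
Event 6 (swap card<->ball: now card:Quinn, ball:Carol). State: card:Quinn, ball:Carol
Event 7 (give card: Quinn -> Rupert). State: card:Rupert, ball:Carol
Event 8 (give ball: Carol -> Rupert). State: card:Rupert, ball:Rupert
Event 9 (give ball: Rupert -> Carol). State: card:Rupert, ball:Carol
Event 10 (give ball: Carol -> Rupert). State: card:Rupert, ball:Rupert
Event 11 (give ball: Rupert -> Quinn). State: card:Rupert, ball:Quinn
Event 12 (give card: Rupert -> Quinn). State: card:Quinn, ball:Quinn
Event 13 (give ball: Quinn -> Carol). State: card:Quinn, ball:Carol

Final state: card:Quinn, ball:Carol
The ball is held by Carol.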